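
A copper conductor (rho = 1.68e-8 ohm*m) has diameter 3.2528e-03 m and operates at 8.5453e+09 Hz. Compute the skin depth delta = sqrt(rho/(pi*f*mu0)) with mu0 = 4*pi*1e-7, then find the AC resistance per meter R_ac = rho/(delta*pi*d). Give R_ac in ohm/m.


delta = sqrt(1.68e-8 / (pi * 8.5453e+09 * 4*pi*1e-7)) = 7.056854e-07 m
R_ac = 1.68e-8 / (7.056854e-07 * pi * 3.2528e-03) = 2.330 ohm/m

2.330 ohm/m


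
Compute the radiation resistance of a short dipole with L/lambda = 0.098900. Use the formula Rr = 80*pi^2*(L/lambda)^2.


Rr = 80 * pi^2 * (0.098900)^2 = 80 * 9.869604 * 9.781210e-03 = 7.723 ohm

7.723 ohm


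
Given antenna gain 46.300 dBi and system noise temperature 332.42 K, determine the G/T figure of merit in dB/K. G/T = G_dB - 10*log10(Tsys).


G/T = 46.300 - 10*log10(332.42) = 46.300 - 25.21687 = 21.08 dB/K

21.08 dB/K


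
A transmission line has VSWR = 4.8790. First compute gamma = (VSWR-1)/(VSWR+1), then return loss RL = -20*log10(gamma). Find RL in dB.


gamma = (4.8790 - 1) / (4.8790 + 1) = 0.6598061
RL = -20 * log10(0.6598061) = 3.612 dB

3.612 dB


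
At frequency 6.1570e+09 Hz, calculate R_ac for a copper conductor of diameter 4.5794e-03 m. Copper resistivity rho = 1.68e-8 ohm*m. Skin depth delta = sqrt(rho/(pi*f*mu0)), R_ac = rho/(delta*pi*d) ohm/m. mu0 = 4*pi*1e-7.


delta = sqrt(1.68e-8 / (pi * 6.1570e+09 * 4*pi*1e-7)) = 8.313620e-07 m
R_ac = 1.68e-8 / (8.313620e-07 * pi * 4.5794e-03) = 1.405 ohm/m

1.405 ohm/m


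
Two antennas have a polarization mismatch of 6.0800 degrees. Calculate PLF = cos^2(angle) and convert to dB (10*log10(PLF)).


PLF_linear = cos^2(6.0800 deg) = 0.9887816
PLF_dB = 10 * log10(0.9887816) = -0.04900 dB

-0.04900 dB


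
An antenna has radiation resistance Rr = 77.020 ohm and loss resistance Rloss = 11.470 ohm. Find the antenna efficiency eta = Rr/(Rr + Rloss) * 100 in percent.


eta = 77.020 / (77.020 + 11.470) * 100 = 87.04%

87.04%


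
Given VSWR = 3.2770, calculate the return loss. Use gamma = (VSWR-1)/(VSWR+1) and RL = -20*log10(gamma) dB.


gamma = (3.2770 - 1) / (3.2770 + 1) = 0.5323825
RL = -20 * log10(0.5323825) = 5.476 dB

5.476 dB


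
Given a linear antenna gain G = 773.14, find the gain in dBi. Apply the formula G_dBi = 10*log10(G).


G_dBi = 10 * log10(773.14) = 28.88 dBi

28.88 dBi


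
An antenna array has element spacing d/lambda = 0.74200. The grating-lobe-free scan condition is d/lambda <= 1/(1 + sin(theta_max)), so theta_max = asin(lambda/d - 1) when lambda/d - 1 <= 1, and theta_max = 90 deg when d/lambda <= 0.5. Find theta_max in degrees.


lambda/d - 1 = 1/0.74200 - 1 = 0.3477089
theta_max = asin(0.3477089) = 20.35 deg

20.35 deg


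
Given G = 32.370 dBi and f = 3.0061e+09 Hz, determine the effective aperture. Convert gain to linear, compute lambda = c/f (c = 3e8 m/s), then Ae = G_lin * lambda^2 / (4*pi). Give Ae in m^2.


lambda = c / f = 3.0000e+08 / 3.0061e+09 = 0.09979708 m
G_linear = 10^(32.370/10) = 1725.838
Ae = G_linear * lambda^2 / (4*pi) = 1725.838 * 0.09979708^2 / (4*pi) = 1.368 m^2

1.368 m^2


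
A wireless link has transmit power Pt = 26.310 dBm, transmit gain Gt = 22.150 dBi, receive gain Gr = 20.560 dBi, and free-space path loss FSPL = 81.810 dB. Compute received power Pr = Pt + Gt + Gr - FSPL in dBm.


Pr = 26.310 + 22.150 + 20.560 - 81.810 = -12.79 dBm

-12.79 dBm


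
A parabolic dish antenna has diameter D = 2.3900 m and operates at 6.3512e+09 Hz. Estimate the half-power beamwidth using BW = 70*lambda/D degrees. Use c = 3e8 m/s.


lambda = c / f = 3.0000e+08 / 6.3512e+09 = 0.04723517 m
BW = 70 * 0.04723517 / 2.3900 = 1.383 deg

1.383 deg


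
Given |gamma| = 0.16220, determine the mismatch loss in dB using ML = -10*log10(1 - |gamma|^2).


ML = -10 * log10(1 - 0.16220^2) = -10 * log10(0.97369116) = 0.1158 dB

0.1158 dB


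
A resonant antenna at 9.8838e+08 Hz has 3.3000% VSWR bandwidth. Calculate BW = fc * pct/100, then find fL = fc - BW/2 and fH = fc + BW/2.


BW = 9.8838e+08 * 3.3000/100 = 3.261654e+07 Hz
fL = 9.8838e+08 - 3.261654e+07/2 = 9.721e+08 Hz
fH = 9.8838e+08 + 3.261654e+07/2 = 1.005e+09 Hz

BW=3.262e+07 Hz, fL=9.721e+08 Hz, fH=1.005e+09 Hz


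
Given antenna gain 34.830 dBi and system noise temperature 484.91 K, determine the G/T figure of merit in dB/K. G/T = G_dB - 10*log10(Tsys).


G/T = 34.830 - 10*log10(484.91) = 34.830 - 26.85661 = 7.973 dB/K

7.973 dB/K


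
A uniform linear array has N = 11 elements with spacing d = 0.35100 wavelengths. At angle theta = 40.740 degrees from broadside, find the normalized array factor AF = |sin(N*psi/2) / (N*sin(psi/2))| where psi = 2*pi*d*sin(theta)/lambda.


psi = 2*pi*0.35100*sin(40.740 deg) = 1.439303 rad
AF = |sin(11*1.439303/2) / (11*sin(1.439303/2))| = 0.1377

0.1377


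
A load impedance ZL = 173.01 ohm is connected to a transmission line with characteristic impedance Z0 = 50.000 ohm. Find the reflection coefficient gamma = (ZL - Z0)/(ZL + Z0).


gamma = (173.01 - 50.000) / (173.01 + 50.000) = 0.5516

0.5516


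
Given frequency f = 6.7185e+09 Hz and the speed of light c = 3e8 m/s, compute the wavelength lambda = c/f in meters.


lambda = c / f = 3.0000e+08 / 6.7185e+09 = 0.04465 m

0.04465 m


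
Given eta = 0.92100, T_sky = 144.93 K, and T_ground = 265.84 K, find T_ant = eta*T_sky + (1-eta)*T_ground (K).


T_ant = 0.92100 * 144.93 + (1 - 0.92100) * 265.84 = 154.5 K

154.5 K


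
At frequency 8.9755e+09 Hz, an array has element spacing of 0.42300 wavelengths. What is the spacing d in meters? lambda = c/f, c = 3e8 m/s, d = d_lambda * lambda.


lambda = c / f = 3.0000e+08 / 8.9755e+09 = 0.03342432 m
d = 0.42300 * 0.03342432 = 0.01414 m

0.01414 m


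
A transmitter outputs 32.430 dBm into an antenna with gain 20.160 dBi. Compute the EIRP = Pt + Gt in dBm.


EIRP = Pt + Gt = 32.430 + 20.160 = 52.59 dBm

52.59 dBm


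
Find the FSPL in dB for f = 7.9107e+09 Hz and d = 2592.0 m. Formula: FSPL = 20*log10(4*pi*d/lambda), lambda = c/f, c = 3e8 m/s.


lambda = c / f = 3.0000e+08 / 7.9107e+09 = 0.03792332 m
FSPL = 20 * log10(4*pi*2592.0/0.03792332) = 118.7 dB

118.7 dB


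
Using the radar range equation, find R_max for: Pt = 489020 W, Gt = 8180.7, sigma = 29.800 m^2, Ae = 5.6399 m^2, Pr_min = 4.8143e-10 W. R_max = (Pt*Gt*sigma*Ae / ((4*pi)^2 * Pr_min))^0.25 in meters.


R^4 = 489020*8180.7*29.800*5.6399 / ((4*pi)^2 * 4.8143e-10) = 8.844064e+18
R_max = 8.844064e+18^0.25 = 54533 m

54533 m


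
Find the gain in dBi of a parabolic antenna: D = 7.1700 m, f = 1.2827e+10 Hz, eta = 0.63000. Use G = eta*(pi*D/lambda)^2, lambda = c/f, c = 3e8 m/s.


lambda = c / f = 3.0000e+08 / 1.2827e+10 = 0.02338817 m
G_linear = 0.63000 * (pi * 7.1700 / 0.02338817)^2 = 584367.6
G_dBi = 10 * log10(584367.6) = 57.67 dBi

57.67 dBi


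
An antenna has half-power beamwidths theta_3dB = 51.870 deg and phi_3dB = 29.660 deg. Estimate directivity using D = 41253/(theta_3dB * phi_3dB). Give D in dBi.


D_linear = 41253 / (51.870 * 29.660) = 26.81440
D_dBi = 10 * log10(26.81440) = 14.28 dBi

14.28 dBi


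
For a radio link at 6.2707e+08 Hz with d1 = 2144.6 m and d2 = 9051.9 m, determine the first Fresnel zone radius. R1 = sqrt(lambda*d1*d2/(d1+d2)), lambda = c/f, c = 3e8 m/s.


lambda = c / f = 3.0000e+08 / 6.2707e+08 = 0.4784155 m
R1 = sqrt(0.4784155 * 2144.6 * 9051.9 / (2144.6 + 9051.9)) = 28.80 m

28.80 m


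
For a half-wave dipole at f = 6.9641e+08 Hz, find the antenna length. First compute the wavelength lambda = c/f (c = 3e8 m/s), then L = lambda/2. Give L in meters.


lambda = c / f = 3.0000e+08 / 6.9641e+08 = 0.4307807 m
L = lambda / 2 = 0.4307807 / 2 = 0.2154 m

0.2154 m


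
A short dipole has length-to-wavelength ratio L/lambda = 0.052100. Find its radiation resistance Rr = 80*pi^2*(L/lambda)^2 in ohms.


Rr = 80 * pi^2 * (0.052100)^2 = 80 * 9.869604 * 2.714410e-03 = 2.143 ohm

2.143 ohm


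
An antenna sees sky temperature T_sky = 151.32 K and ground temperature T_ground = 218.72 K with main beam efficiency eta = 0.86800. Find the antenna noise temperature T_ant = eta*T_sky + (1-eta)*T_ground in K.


T_ant = 0.86800 * 151.32 + (1 - 0.86800) * 218.72 = 160.2 K

160.2 K


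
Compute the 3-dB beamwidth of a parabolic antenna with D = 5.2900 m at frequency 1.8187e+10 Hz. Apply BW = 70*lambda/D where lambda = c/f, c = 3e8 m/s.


lambda = c / f = 3.0000e+08 / 1.8187e+10 = 0.01649530 m
BW = 70 * 0.01649530 / 5.2900 = 0.2183 deg

0.2183 deg


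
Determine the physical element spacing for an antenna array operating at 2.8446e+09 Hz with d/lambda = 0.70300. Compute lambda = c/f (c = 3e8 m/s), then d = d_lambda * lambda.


lambda = c / f = 3.0000e+08 / 2.8446e+09 = 0.1054630 m
d = 0.70300 * 0.1054630 = 0.07414 m

0.07414 m


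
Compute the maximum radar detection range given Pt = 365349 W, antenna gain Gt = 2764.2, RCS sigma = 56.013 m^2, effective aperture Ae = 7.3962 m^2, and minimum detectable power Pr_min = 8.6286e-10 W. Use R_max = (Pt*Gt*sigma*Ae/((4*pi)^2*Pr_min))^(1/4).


R^4 = 365349*2764.2*56.013*7.3962 / ((4*pi)^2 * 8.6286e-10) = 3.070540e+18
R_max = 3.070540e+18^0.25 = 41860 m

41860 m


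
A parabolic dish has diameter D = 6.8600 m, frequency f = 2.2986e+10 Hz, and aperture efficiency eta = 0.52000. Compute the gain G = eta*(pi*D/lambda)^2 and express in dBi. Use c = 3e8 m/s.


lambda = c / f = 3.0000e+08 / 2.2986e+10 = 0.01305142 m
G_linear = 0.52000 * (pi * 6.8600 / 0.01305142)^2 = 1.417868e+06
G_dBi = 10 * log10(1.417868e+06) = 61.52 dBi

61.52 dBi


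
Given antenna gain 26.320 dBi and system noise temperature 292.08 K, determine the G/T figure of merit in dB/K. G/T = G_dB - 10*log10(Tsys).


G/T = 26.320 - 10*log10(292.08) = 26.320 - 24.65502 = 1.665 dB/K

1.665 dB/K


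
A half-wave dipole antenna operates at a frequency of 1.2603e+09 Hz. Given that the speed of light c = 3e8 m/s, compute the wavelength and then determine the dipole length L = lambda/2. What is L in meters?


lambda = c / f = 3.0000e+08 / 1.2603e+09 = 0.2380386 m
L = lambda / 2 = 0.2380386 / 2 = 0.1190 m

0.1190 m


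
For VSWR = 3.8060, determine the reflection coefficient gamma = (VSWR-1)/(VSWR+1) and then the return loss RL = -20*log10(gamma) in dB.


gamma = (3.8060 - 1) / (3.8060 + 1) = 0.5838535
RL = -20 * log10(0.5838535) = 4.674 dB

4.674 dB


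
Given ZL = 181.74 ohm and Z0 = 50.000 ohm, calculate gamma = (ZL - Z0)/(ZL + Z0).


gamma = (181.74 - 50.000) / (181.74 + 50.000) = 0.5685

0.5685


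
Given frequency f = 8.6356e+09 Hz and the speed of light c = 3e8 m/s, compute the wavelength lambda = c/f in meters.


lambda = c / f = 3.0000e+08 / 8.6356e+09 = 0.03474 m

0.03474 m


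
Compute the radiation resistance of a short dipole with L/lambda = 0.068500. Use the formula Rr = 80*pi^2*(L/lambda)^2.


Rr = 80 * pi^2 * (0.068500)^2 = 80 * 9.869604 * 4.692250e-03 = 3.705 ohm

3.705 ohm


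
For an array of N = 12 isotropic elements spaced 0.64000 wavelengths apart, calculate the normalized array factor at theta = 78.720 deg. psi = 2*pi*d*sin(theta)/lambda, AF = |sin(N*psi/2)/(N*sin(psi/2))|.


psi = 2*pi*0.64000*sin(78.720 deg) = 3.943560 rad
AF = |sin(12*3.943560/2) / (12*sin(3.943560/2))| = 0.09007

0.09007


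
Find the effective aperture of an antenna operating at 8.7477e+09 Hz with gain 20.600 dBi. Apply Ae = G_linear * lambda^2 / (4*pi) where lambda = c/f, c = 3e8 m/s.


lambda = c / f = 3.0000e+08 / 8.7477e+09 = 0.03429473 m
G_linear = 10^(20.600/10) = 114.8154
Ae = G_linear * lambda^2 / (4*pi) = 114.8154 * 0.03429473^2 / (4*pi) = 0.01075 m^2

0.01075 m^2


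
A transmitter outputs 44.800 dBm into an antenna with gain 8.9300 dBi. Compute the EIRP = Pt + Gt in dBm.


EIRP = Pt + Gt = 44.800 + 8.9300 = 53.73 dBm

53.73 dBm


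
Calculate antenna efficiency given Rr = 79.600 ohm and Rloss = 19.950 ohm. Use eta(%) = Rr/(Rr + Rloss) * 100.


eta = 79.600 / (79.600 + 19.950) * 100 = 79.96%

79.96%


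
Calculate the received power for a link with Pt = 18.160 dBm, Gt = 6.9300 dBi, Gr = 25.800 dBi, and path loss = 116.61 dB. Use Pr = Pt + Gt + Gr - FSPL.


Pr = 18.160 + 6.9300 + 25.800 - 116.61 = -65.72 dBm

-65.72 dBm


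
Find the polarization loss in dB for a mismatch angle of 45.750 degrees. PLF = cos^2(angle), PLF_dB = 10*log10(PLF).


PLF_linear = cos^2(45.750 deg) = 0.4869115
PLF_dB = 10 * log10(0.4869115) = -3.125 dB

-3.125 dB


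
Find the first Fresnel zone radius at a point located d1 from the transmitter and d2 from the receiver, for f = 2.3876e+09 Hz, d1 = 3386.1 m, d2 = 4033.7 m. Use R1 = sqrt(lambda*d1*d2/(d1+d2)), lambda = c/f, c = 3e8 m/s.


lambda = c / f = 3.0000e+08 / 2.3876e+09 = 0.1256492 m
R1 = sqrt(0.1256492 * 3386.1 * 4033.7 / (3386.1 + 4033.7)) = 15.21 m

15.21 m


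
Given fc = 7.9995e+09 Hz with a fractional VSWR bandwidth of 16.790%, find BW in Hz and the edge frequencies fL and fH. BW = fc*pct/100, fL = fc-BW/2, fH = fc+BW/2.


BW = 7.9995e+09 * 16.790/100 = 1.343116e+09 Hz
fL = 7.9995e+09 - 1.343116e+09/2 = 7.328e+09 Hz
fH = 7.9995e+09 + 1.343116e+09/2 = 8.671e+09 Hz

BW=1.343e+09 Hz, fL=7.328e+09 Hz, fH=8.671e+09 Hz


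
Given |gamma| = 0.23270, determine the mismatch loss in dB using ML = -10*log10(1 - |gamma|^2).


ML = -10 * log10(1 - 0.23270^2) = -10 * log10(0.94585071) = 0.2418 dB

0.2418 dB


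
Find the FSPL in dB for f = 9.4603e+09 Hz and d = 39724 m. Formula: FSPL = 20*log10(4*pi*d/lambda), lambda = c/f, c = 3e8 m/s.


lambda = c / f = 3.0000e+08 / 9.4603e+09 = 0.03171147 m
FSPL = 20 * log10(4*pi*39724/0.03171147) = 143.9 dB

143.9 dB


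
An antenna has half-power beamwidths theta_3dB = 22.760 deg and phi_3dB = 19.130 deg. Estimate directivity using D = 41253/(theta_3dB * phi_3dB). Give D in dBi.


D_linear = 41253 / (22.760 * 19.130) = 94.74762
D_dBi = 10 * log10(94.74762) = 19.77 dBi

19.77 dBi


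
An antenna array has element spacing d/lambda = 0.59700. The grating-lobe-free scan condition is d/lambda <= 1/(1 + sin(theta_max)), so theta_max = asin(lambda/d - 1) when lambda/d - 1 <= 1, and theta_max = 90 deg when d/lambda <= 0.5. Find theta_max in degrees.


lambda/d - 1 = 1/0.59700 - 1 = 0.6750419
theta_max = asin(0.6750419) = 42.46 deg

42.46 deg


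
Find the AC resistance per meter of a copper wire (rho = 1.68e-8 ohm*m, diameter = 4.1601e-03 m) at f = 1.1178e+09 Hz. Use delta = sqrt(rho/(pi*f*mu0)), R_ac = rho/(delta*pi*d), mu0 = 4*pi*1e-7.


delta = sqrt(1.68e-8 / (pi * 1.1178e+09 * 4*pi*1e-7)) = 1.951159e-06 m
R_ac = 1.68e-8 / (1.951159e-06 * pi * 4.1601e-03) = 0.6588 ohm/m

0.6588 ohm/m


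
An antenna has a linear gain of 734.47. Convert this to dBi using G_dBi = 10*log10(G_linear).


G_dBi = 10 * log10(734.47) = 28.66 dBi

28.66 dBi


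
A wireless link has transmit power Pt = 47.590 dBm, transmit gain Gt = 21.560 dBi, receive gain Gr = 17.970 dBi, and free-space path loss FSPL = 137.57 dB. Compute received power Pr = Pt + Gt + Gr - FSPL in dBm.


Pr = 47.590 + 21.560 + 17.970 - 137.57 = -50.45 dBm

-50.45 dBm


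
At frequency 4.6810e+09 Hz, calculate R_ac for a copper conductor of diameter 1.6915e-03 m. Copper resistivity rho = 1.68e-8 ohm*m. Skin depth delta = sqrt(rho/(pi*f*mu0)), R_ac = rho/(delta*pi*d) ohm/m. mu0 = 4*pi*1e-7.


delta = sqrt(1.68e-8 / (pi * 4.6810e+09 * 4*pi*1e-7)) = 9.534665e-07 m
R_ac = 1.68e-8 / (9.534665e-07 * pi * 1.6915e-03) = 3.316 ohm/m

3.316 ohm/m


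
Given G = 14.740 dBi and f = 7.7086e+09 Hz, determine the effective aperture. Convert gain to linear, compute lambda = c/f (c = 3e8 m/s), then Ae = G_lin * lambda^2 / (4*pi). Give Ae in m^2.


lambda = c / f = 3.0000e+08 / 7.7086e+09 = 0.03891757 m
G_linear = 10^(14.740/10) = 29.78516
Ae = G_linear * lambda^2 / (4*pi) = 29.78516 * 0.03891757^2 / (4*pi) = 3.590e-03 m^2

3.590e-03 m^2


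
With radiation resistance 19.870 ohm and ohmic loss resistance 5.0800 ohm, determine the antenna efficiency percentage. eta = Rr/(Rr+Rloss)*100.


eta = 19.870 / (19.870 + 5.0800) * 100 = 79.64%

79.64%


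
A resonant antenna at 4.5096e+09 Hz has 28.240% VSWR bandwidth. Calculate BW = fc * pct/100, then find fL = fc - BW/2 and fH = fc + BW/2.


BW = 4.5096e+09 * 28.240/100 = 1.273511e+09 Hz
fL = 4.5096e+09 - 1.273511e+09/2 = 3.873e+09 Hz
fH = 4.5096e+09 + 1.273511e+09/2 = 5.146e+09 Hz

BW=1.274e+09 Hz, fL=3.873e+09 Hz, fH=5.146e+09 Hz


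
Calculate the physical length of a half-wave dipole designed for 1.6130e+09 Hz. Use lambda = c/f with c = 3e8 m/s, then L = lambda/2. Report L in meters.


lambda = c / f = 3.0000e+08 / 1.6130e+09 = 0.1859888 m
L = lambda / 2 = 0.1859888 / 2 = 0.09299 m

0.09299 m


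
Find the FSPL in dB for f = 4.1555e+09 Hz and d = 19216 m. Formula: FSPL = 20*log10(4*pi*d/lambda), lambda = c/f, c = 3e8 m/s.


lambda = c / f = 3.0000e+08 / 4.1555e+09 = 0.07219348 m
FSPL = 20 * log10(4*pi*19216/0.07219348) = 130.5 dB

130.5 dB


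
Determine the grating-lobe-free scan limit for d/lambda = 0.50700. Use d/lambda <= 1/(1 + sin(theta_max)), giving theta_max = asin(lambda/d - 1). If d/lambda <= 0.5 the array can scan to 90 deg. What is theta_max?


lambda/d - 1 = 1/0.50700 - 1 = 0.9723866
theta_max = asin(0.9723866) = 76.50 deg

76.50 deg


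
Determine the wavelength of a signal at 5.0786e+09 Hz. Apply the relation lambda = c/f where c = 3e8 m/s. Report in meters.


lambda = c / f = 3.0000e+08 / 5.0786e+09 = 0.05907 m

0.05907 m


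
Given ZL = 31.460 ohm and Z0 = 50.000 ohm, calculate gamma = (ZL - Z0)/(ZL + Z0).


gamma = (31.460 - 50.000) / (31.460 + 50.000) = -0.2276

-0.2276


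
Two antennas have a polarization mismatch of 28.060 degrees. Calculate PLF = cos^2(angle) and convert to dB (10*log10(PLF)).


PLF_linear = cos^2(28.060 deg) = 0.7787277
PLF_dB = 10 * log10(0.7787277) = -1.086 dB

-1.086 dB


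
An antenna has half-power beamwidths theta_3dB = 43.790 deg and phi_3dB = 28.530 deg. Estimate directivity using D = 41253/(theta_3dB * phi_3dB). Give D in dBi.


D_linear = 41253 / (43.790 * 28.530) = 33.02013
D_dBi = 10 * log10(33.02013) = 15.19 dBi

15.19 dBi


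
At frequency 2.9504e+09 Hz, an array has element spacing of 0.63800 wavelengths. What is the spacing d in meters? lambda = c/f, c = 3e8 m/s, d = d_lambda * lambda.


lambda = c / f = 3.0000e+08 / 2.9504e+09 = 0.1016811 m
d = 0.63800 * 0.1016811 = 0.06487 m

0.06487 m


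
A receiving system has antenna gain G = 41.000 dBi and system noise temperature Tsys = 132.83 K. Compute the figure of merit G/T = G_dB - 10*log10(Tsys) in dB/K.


G/T = 41.000 - 10*log10(132.83) = 41.000 - 21.23296 = 19.77 dB/K

19.77 dB/K


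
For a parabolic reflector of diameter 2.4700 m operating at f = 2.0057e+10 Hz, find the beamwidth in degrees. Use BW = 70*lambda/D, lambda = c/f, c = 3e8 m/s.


lambda = c / f = 3.0000e+08 / 2.0057e+10 = 0.01495737 m
BW = 70 * 0.01495737 / 2.4700 = 0.4239 deg

0.4239 deg


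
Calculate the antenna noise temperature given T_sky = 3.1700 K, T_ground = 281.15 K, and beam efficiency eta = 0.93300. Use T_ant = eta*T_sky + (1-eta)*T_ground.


T_ant = 0.93300 * 3.1700 + (1 - 0.93300) * 281.15 = 21.79 K

21.79 K


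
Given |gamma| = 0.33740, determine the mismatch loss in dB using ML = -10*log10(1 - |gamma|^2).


ML = -10 * log10(1 - 0.33740^2) = -10 * log10(0.88616124) = 0.5249 dB

0.5249 dB


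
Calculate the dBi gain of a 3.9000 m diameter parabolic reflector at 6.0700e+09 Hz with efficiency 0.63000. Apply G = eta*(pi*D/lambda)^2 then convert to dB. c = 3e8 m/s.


lambda = c / f = 3.0000e+08 / 6.0700e+09 = 0.04942339 m
G_linear = 0.63000 * (pi * 3.9000 / 0.04942339)^2 = 38717.25
G_dBi = 10 * log10(38717.25) = 45.88 dBi

45.88 dBi


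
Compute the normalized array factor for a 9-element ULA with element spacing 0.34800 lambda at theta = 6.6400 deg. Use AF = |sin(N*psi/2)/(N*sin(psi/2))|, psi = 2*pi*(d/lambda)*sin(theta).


psi = 2*pi*0.34800*sin(6.6400 deg) = 0.2528320 rad
AF = |sin(9*0.2528320/2) / (9*sin(0.2528320/2))| = 0.7999

0.7999


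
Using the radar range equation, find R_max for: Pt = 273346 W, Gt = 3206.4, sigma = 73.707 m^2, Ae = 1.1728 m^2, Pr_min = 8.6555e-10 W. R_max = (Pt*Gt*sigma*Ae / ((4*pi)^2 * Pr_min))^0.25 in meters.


R^4 = 273346*3206.4*73.707*1.1728 / ((4*pi)^2 * 8.6555e-10) = 5.543081e+17
R_max = 5.543081e+17^0.25 = 27286 m

27286 m


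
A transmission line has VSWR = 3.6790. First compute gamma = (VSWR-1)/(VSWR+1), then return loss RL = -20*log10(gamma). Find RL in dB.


gamma = (3.6790 - 1) / (3.6790 + 1) = 0.5725582
RL = -20 * log10(0.5725582) = 4.844 dB

4.844 dB


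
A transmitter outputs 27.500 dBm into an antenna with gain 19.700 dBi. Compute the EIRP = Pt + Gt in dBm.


EIRP = Pt + Gt = 27.500 + 19.700 = 47.20 dBm

47.20 dBm


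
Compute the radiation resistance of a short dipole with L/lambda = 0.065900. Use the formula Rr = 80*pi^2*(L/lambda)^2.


Rr = 80 * pi^2 * (0.065900)^2 = 80 * 9.869604 * 4.342810e-03 = 3.429 ohm

3.429 ohm


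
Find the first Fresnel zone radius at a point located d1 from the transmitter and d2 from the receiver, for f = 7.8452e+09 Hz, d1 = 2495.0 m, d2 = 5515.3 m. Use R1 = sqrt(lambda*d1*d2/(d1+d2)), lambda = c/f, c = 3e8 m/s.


lambda = c / f = 3.0000e+08 / 7.8452e+09 = 0.03823994 m
R1 = sqrt(0.03823994 * 2495.0 * 5515.3 / (2495.0 + 5515.3)) = 8.105 m

8.105 m


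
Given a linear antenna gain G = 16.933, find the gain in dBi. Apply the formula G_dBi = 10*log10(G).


G_dBi = 10 * log10(16.933) = 12.29 dBi

12.29 dBi


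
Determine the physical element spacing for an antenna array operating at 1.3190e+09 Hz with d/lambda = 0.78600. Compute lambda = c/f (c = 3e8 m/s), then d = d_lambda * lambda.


lambda = c / f = 3.0000e+08 / 1.3190e+09 = 0.2274450 m
d = 0.78600 * 0.2274450 = 0.1788 m

0.1788 m


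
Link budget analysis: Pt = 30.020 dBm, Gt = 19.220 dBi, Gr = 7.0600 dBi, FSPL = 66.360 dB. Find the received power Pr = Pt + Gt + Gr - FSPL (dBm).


Pr = 30.020 + 19.220 + 7.0600 - 66.360 = -10.06 dBm

-10.06 dBm


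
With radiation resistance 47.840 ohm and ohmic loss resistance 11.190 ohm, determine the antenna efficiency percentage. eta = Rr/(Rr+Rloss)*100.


eta = 47.840 / (47.840 + 11.190) * 100 = 81.04%

81.04%


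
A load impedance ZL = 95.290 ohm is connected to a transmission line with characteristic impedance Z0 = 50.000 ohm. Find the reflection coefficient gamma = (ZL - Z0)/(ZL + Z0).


gamma = (95.290 - 50.000) / (95.290 + 50.000) = 0.3117

0.3117


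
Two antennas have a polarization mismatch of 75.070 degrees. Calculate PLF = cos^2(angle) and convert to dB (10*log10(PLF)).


PLF_linear = cos^2(75.070 deg) = 0.06637773
PLF_dB = 10 * log10(0.06637773) = -11.78 dB

-11.78 dB


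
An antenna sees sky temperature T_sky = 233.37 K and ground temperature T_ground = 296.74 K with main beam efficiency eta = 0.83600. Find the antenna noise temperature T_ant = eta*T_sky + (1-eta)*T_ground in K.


T_ant = 0.83600 * 233.37 + (1 - 0.83600) * 296.74 = 243.8 K

243.8 K


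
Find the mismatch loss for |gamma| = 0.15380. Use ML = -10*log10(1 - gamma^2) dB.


ML = -10 * log10(1 - 0.15380^2) = -10 * log10(0.97634556) = 0.1040 dB

0.1040 dB


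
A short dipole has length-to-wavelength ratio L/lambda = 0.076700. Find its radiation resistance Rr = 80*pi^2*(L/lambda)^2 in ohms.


Rr = 80 * pi^2 * (0.076700)^2 = 80 * 9.869604 * 5.882890e-03 = 4.645 ohm

4.645 ohm


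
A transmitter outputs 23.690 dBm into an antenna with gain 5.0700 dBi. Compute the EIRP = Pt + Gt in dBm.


EIRP = Pt + Gt = 23.690 + 5.0700 = 28.76 dBm

28.76 dBm


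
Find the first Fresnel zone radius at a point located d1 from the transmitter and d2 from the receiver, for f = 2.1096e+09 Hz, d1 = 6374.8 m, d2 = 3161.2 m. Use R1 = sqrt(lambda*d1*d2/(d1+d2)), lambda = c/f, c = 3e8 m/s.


lambda = c / f = 3.0000e+08 / 2.1096e+09 = 0.1422071 m
R1 = sqrt(0.1422071 * 6374.8 * 3161.2 / (6374.8 + 3161.2)) = 17.34 m

17.34 m


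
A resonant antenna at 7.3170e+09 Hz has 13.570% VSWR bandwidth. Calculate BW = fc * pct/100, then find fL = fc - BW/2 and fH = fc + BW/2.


BW = 7.3170e+09 * 13.570/100 = 9.929169e+08 Hz
fL = 7.3170e+09 - 9.929169e+08/2 = 6.821e+09 Hz
fH = 7.3170e+09 + 9.929169e+08/2 = 7.813e+09 Hz

BW=9.929e+08 Hz, fL=6.821e+09 Hz, fH=7.813e+09 Hz


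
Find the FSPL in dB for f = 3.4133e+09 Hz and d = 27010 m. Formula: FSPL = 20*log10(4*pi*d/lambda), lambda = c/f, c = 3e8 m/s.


lambda = c / f = 3.0000e+08 / 3.4133e+09 = 0.08789148 m
FSPL = 20 * log10(4*pi*27010/0.08789148) = 131.7 dB

131.7 dB


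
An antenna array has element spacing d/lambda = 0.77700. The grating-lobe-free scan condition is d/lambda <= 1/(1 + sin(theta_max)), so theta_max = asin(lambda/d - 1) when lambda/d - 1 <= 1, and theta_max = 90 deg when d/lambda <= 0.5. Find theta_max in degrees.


lambda/d - 1 = 1/0.77700 - 1 = 0.2870013
theta_max = asin(0.2870013) = 16.68 deg

16.68 deg


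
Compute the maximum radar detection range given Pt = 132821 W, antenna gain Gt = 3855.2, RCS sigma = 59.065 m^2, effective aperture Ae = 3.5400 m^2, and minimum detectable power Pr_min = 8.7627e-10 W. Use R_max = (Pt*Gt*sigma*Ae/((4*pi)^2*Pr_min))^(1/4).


R^4 = 132821*3855.2*59.065*3.5400 / ((4*pi)^2 * 8.7627e-10) = 7.737300e+17
R_max = 7.737300e+17^0.25 = 29658 m

29658 m


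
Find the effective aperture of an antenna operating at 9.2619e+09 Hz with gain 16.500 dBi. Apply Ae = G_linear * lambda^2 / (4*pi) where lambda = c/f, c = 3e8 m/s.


lambda = c / f = 3.0000e+08 / 9.2619e+09 = 0.03239076 m
G_linear = 10^(16.500/10) = 44.66836
Ae = G_linear * lambda^2 / (4*pi) = 44.66836 * 0.03239076^2 / (4*pi) = 3.729e-03 m^2

3.729e-03 m^2


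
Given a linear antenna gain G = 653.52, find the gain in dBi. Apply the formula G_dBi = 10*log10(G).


G_dBi = 10 * log10(653.52) = 28.15 dBi

28.15 dBi


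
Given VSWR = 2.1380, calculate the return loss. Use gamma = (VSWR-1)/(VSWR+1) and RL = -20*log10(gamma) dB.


gamma = (2.1380 - 1) / (2.1380 + 1) = 0.3626514
RL = -20 * log10(0.3626514) = 8.810 dB

8.810 dB


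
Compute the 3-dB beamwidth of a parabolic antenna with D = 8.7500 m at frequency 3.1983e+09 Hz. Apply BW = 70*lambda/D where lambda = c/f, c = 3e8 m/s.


lambda = c / f = 3.0000e+08 / 3.1983e+09 = 0.09379983 m
BW = 70 * 0.09379983 / 8.7500 = 0.7504 deg

0.7504 deg


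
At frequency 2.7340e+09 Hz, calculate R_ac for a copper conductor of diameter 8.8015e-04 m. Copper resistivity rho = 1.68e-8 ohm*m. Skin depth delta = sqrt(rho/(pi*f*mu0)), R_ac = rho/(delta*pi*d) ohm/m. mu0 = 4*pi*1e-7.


delta = sqrt(1.68e-8 / (pi * 2.7340e+09 * 4*pi*1e-7)) = 1.247600e-06 m
R_ac = 1.68e-8 / (1.247600e-06 * pi * 8.8015e-04) = 4.870 ohm/m

4.870 ohm/m


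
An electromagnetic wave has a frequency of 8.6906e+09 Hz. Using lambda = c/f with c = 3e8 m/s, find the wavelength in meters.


lambda = c / f = 3.0000e+08 / 8.6906e+09 = 0.03452 m

0.03452 m


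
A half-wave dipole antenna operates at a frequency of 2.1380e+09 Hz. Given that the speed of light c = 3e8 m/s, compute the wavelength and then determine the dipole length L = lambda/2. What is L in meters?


lambda = c / f = 3.0000e+08 / 2.1380e+09 = 0.1403181 m
L = lambda / 2 = 0.1403181 / 2 = 0.07016 m

0.07016 m


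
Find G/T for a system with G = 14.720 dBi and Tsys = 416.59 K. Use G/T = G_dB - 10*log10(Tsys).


G/T = 14.720 - 10*log10(416.59) = 14.720 - 26.19709 = -11.48 dB/K

-11.48 dB/K


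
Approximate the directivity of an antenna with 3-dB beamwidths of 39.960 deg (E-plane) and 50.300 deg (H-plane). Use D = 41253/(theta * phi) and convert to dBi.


D_linear = 41253 / (39.960 * 50.300) = 20.52400
D_dBi = 10 * log10(20.52400) = 13.12 dBi

13.12 dBi


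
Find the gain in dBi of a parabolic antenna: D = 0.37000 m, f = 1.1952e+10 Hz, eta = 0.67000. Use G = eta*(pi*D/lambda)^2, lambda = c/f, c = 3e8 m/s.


lambda = c / f = 3.0000e+08 / 1.1952e+10 = 0.02510040 m
G_linear = 0.67000 * (pi * 0.37000 / 0.02510040)^2 = 1436.867
G_dBi = 10 * log10(1436.867) = 31.57 dBi

31.57 dBi


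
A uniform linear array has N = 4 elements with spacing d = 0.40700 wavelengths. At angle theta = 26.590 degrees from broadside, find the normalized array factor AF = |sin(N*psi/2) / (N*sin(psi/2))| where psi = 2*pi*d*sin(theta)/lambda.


psi = 2*pi*0.40700*sin(26.590 deg) = 1.144636 rad
AF = |sin(4*1.144636/2) / (4*sin(1.144636/2))| = 0.3475

0.3475


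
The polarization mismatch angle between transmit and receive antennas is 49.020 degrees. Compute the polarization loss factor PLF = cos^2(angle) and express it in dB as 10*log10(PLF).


PLF_linear = cos^2(49.020 deg) = 0.4300678
PLF_dB = 10 * log10(0.4300678) = -3.665 dB

-3.665 dB


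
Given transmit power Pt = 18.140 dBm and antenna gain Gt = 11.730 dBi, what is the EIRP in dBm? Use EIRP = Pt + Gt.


EIRP = Pt + Gt = 18.140 + 11.730 = 29.87 dBm

29.87 dBm


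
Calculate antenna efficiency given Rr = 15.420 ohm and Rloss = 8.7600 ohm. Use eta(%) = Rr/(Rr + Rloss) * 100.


eta = 15.420 / (15.420 + 8.7600) * 100 = 63.77%

63.77%


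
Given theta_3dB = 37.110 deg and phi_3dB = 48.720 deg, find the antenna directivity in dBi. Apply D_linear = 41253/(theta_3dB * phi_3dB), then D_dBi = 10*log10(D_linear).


D_linear = 41253 / (37.110 * 48.720) = 22.81693
D_dBi = 10 * log10(22.81693) = 13.58 dBi

13.58 dBi


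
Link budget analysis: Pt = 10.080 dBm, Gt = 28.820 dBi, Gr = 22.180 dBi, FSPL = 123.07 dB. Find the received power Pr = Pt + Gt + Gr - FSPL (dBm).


Pr = 10.080 + 28.820 + 22.180 - 123.07 = -61.99 dBm

-61.99 dBm


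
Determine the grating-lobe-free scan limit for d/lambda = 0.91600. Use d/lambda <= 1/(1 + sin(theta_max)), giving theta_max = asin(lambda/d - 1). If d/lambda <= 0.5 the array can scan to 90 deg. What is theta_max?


lambda/d - 1 = 1/0.91600 - 1 = 0.09170306
theta_max = asin(0.09170306) = 5.262 deg

5.262 deg


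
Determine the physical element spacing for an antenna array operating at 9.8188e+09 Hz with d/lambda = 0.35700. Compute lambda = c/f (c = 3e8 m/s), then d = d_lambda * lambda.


lambda = c / f = 3.0000e+08 / 9.8188e+09 = 0.03055363 m
d = 0.35700 * 0.03055363 = 0.01091 m

0.01091 m


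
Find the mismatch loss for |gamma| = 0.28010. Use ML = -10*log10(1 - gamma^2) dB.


ML = -10 * log10(1 - 0.28010^2) = -10 * log10(0.92154399) = 0.3548 dB

0.3548 dB


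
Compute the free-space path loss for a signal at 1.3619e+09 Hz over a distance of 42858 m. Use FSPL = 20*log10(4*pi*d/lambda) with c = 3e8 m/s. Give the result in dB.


lambda = c / f = 3.0000e+08 / 1.3619e+09 = 0.2202805 m
FSPL = 20 * log10(4*pi*42858/0.2202805) = 127.8 dB

127.8 dB


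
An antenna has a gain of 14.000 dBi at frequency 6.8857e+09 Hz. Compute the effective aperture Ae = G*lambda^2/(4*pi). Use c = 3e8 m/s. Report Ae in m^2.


lambda = c / f = 3.0000e+08 / 6.8857e+09 = 0.04356856 m
G_linear = 10^(14.000/10) = 25.11886
Ae = G_linear * lambda^2 / (4*pi) = 25.11886 * 0.04356856^2 / (4*pi) = 3.794e-03 m^2

3.794e-03 m^2


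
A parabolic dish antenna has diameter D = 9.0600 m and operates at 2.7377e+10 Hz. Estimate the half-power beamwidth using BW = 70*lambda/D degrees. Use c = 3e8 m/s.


lambda = c / f = 3.0000e+08 / 2.7377e+10 = 0.01095810 m
BW = 70 * 0.01095810 / 9.0600 = 0.08467 deg

0.08467 deg


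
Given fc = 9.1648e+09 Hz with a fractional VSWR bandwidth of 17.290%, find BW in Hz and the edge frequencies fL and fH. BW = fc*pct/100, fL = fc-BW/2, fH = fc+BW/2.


BW = 9.1648e+09 * 17.290/100 = 1.584594e+09 Hz
fL = 9.1648e+09 - 1.584594e+09/2 = 8.373e+09 Hz
fH = 9.1648e+09 + 1.584594e+09/2 = 9.957e+09 Hz

BW=1.585e+09 Hz, fL=8.373e+09 Hz, fH=9.957e+09 Hz


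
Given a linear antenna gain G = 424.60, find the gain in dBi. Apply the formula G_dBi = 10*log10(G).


G_dBi = 10 * log10(424.60) = 26.28 dBi

26.28 dBi


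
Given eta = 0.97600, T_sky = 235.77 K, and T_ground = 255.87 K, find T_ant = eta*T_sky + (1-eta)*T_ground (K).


T_ant = 0.97600 * 235.77 + (1 - 0.97600) * 255.87 = 236.3 K

236.3 K


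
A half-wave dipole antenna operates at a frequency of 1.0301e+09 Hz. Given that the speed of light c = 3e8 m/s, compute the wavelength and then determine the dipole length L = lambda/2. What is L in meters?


lambda = c / f = 3.0000e+08 / 1.0301e+09 = 0.2912339 m
L = lambda / 2 = 0.2912339 / 2 = 0.1456 m

0.1456 m


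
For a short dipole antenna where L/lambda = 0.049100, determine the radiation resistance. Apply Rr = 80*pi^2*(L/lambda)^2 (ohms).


Rr = 80 * pi^2 * (0.049100)^2 = 80 * 9.869604 * 2.410810e-03 = 1.903 ohm

1.903 ohm


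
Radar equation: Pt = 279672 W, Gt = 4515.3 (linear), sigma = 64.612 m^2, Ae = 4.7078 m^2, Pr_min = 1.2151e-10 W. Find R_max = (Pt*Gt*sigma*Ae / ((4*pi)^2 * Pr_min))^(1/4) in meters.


R^4 = 279672*4515.3*64.612*4.7078 / ((4*pi)^2 * 1.2151e-10) = 2.001866e+19
R_max = 2.001866e+19^0.25 = 66890 m

66890 m


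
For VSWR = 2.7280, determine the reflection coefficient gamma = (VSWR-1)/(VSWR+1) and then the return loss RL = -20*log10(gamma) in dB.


gamma = (2.7280 - 1) / (2.7280 + 1) = 0.4635193
RL = -20 * log10(0.4635193) = 6.679 dB

6.679 dB


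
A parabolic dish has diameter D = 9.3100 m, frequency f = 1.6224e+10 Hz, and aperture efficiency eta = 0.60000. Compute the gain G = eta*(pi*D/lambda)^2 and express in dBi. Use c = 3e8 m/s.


lambda = c / f = 3.0000e+08 / 1.6224e+10 = 0.01849112 m
G_linear = 0.60000 * (pi * 9.3100 / 0.01849112)^2 = 1.501149e+06
G_dBi = 10 * log10(1.501149e+06) = 61.76 dBi

61.76 dBi


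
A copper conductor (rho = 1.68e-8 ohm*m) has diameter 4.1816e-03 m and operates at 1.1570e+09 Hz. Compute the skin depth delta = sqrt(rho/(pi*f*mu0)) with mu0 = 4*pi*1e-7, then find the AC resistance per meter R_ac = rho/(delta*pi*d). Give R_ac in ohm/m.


delta = sqrt(1.68e-8 / (pi * 1.1570e+09 * 4*pi*1e-7)) = 1.917821e-06 m
R_ac = 1.68e-8 / (1.917821e-06 * pi * 4.1816e-03) = 0.6668 ohm/m

0.6668 ohm/m


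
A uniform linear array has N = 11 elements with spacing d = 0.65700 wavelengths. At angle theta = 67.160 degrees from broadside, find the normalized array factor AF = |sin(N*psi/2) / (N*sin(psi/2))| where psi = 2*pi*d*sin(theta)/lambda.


psi = 2*pi*0.65700*sin(67.160 deg) = 3.804382 rad
AF = |sin(11*3.804382/2) / (11*sin(3.804382/2))| = 0.08420

0.08420


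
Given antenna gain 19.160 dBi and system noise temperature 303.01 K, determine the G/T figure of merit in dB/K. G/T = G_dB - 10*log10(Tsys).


G/T = 19.160 - 10*log10(303.01) = 19.160 - 24.81457 = -5.655 dB/K

-5.655 dB/K


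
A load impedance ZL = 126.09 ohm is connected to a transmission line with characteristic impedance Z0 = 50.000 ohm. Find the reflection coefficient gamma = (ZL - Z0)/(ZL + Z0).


gamma = (126.09 - 50.000) / (126.09 + 50.000) = 0.4321

0.4321


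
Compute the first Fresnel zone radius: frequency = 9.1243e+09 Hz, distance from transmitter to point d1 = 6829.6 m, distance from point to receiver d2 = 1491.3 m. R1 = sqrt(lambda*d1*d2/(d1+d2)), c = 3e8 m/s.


lambda = c / f = 3.0000e+08 / 9.1243e+09 = 0.03287923 m
R1 = sqrt(0.03287923 * 6829.6 * 1491.3 / (6829.6 + 1491.3)) = 6.344 m

6.344 m


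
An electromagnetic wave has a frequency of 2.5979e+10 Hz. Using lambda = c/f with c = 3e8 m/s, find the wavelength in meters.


lambda = c / f = 3.0000e+08 / 2.5979e+10 = 0.01155 m

0.01155 m


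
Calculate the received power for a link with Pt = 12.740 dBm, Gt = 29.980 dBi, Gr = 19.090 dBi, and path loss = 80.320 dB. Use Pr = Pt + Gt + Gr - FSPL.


Pr = 12.740 + 29.980 + 19.090 - 80.320 = -18.51 dBm

-18.51 dBm


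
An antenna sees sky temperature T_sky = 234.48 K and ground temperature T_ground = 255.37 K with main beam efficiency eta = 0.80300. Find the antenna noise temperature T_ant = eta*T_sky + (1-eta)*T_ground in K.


T_ant = 0.80300 * 234.48 + (1 - 0.80300) * 255.37 = 238.6 K

238.6 K


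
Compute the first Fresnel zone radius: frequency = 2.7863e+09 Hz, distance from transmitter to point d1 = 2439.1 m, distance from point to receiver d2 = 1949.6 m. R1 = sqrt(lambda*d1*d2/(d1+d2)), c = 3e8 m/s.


lambda = c / f = 3.0000e+08 / 2.7863e+09 = 0.1076697 m
R1 = sqrt(0.1076697 * 2439.1 * 1949.6 / (2439.1 + 1949.6)) = 10.80 m

10.80 m


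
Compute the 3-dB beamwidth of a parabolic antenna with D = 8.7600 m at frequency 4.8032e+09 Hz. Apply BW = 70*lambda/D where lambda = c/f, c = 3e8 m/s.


lambda = c / f = 3.0000e+08 / 4.8032e+09 = 0.06245836 m
BW = 70 * 0.06245836 / 8.7600 = 0.4991 deg

0.4991 deg


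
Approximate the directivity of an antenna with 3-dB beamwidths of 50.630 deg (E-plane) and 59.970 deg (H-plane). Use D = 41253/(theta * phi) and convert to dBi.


D_linear = 41253 / (50.630 * 59.970) = 13.58669
D_dBi = 10 * log10(13.58669) = 11.33 dBi

11.33 dBi


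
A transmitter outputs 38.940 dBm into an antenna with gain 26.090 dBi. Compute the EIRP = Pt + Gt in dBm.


EIRP = Pt + Gt = 38.940 + 26.090 = 65.03 dBm

65.03 dBm


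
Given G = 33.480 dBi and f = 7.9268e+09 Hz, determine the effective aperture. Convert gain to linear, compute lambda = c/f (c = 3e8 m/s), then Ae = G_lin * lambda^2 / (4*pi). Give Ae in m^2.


lambda = c / f = 3.0000e+08 / 7.9268e+09 = 0.03784629 m
G_linear = 10^(33.480/10) = 2228.435
Ae = G_linear * lambda^2 / (4*pi) = 2228.435 * 0.03784629^2 / (4*pi) = 0.2540 m^2

0.2540 m^2


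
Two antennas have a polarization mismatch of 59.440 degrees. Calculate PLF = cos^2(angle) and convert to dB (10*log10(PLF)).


PLF_linear = cos^2(59.440 deg) = 0.2585116
PLF_dB = 10 * log10(0.2585116) = -5.875 dB

-5.875 dB


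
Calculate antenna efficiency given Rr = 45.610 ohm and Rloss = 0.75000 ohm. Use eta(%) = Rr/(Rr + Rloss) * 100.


eta = 45.610 / (45.610 + 0.75000) * 100 = 98.38%

98.38%


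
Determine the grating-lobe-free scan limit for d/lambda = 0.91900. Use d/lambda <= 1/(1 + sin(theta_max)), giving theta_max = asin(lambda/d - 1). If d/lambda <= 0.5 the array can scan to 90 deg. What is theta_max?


lambda/d - 1 = 1/0.91900 - 1 = 0.08813928
theta_max = asin(0.08813928) = 5.057 deg

5.057 deg


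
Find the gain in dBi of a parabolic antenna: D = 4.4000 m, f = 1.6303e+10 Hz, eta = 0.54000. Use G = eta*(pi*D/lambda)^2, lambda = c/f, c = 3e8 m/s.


lambda = c / f = 3.0000e+08 / 1.6303e+10 = 0.01840152 m
G_linear = 0.54000 * (pi * 4.4000 / 0.01840152)^2 = 304713.3
G_dBi = 10 * log10(304713.3) = 54.84 dBi

54.84 dBi


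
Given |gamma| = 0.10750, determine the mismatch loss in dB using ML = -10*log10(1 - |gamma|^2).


ML = -10 * log10(1 - 0.10750^2) = -10 * log10(0.98844375) = 0.05048 dB

0.05048 dB


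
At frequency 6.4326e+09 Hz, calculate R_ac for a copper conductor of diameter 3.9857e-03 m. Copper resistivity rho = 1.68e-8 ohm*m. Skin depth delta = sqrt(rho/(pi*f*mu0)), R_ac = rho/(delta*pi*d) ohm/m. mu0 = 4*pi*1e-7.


delta = sqrt(1.68e-8 / (pi * 6.4326e+09 * 4*pi*1e-7)) = 8.133575e-07 m
R_ac = 1.68e-8 / (8.133575e-07 * pi * 3.9857e-03) = 1.650 ohm/m

1.650 ohm/m


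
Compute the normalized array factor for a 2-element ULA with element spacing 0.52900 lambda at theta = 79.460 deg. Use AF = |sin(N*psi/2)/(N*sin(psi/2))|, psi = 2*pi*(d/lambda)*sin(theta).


psi = 2*pi*0.52900*sin(79.460 deg) = 3.267724 rad
AF = |sin(2*3.267724/2) / (2*sin(3.267724/2))| = 0.06302

0.06302


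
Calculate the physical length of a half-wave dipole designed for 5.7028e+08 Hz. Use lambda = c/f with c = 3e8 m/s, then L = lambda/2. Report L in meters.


lambda = c / f = 3.0000e+08 / 5.7028e+08 = 0.5260574 m
L = lambda / 2 = 0.5260574 / 2 = 0.2630 m

0.2630 m


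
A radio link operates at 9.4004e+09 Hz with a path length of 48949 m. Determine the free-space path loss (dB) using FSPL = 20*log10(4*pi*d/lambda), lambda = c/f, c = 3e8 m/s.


lambda = c / f = 3.0000e+08 / 9.4004e+09 = 0.03191354 m
FSPL = 20 * log10(4*pi*48949/0.03191354) = 145.7 dB

145.7 dB
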